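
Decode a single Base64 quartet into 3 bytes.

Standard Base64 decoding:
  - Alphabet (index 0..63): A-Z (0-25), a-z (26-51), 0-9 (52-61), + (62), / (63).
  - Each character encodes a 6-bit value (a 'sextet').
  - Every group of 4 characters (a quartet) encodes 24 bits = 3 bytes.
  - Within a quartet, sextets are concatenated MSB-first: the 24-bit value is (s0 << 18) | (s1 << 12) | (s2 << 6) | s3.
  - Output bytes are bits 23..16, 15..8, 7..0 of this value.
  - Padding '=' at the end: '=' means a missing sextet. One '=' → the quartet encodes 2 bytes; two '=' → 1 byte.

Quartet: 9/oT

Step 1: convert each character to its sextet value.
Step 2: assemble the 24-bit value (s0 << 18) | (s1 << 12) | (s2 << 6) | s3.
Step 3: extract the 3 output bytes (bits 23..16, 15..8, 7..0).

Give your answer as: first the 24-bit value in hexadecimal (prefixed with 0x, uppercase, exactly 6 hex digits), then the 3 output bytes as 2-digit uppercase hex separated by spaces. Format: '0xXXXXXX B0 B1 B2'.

Answer: 0xF7FA13 F7 FA 13

Derivation:
Sextets: 9=61, /=63, o=40, T=19
24-bit: (61<<18) | (63<<12) | (40<<6) | 19
      = 0xF40000 | 0x03F000 | 0x000A00 | 0x000013
      = 0xF7FA13
Bytes: (v>>16)&0xFF=F7, (v>>8)&0xFF=FA, v&0xFF=13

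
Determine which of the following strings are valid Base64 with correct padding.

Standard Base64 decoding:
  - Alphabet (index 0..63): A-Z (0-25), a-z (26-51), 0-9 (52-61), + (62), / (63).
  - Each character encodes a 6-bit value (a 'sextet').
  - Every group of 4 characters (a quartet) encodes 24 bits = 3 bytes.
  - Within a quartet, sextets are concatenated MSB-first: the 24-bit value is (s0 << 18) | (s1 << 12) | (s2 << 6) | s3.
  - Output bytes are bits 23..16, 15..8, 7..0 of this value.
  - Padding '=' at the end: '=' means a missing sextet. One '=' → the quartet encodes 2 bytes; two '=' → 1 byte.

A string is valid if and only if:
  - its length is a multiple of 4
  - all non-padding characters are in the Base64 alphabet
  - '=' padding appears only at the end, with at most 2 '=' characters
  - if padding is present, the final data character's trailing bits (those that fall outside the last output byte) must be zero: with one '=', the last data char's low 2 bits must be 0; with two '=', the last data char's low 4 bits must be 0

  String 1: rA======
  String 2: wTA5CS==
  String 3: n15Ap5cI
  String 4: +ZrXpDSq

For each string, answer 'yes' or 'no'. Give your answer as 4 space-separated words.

Answer: no no yes yes

Derivation:
String 1: 'rA======' → invalid (6 pad chars (max 2))
String 2: 'wTA5CS==' → invalid (bad trailing bits)
String 3: 'n15Ap5cI' → valid
String 4: '+ZrXpDSq' → valid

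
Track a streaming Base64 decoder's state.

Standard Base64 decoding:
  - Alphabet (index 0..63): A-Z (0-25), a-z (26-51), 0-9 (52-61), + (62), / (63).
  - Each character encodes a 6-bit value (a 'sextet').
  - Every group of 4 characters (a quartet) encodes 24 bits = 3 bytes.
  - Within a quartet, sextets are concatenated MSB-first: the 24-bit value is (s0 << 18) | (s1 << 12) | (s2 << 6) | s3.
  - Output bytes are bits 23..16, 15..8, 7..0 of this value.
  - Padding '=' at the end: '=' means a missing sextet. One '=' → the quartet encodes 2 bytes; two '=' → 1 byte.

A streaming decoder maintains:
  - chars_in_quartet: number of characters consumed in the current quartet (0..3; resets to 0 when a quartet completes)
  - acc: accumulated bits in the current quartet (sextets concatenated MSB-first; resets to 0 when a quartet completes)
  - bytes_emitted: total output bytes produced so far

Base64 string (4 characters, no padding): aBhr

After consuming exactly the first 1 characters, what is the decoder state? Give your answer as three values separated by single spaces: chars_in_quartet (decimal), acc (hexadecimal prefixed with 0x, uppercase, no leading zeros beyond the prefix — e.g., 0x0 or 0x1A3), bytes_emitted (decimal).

After char 0 ('a'=26): chars_in_quartet=1 acc=0x1A bytes_emitted=0

Answer: 1 0x1A 0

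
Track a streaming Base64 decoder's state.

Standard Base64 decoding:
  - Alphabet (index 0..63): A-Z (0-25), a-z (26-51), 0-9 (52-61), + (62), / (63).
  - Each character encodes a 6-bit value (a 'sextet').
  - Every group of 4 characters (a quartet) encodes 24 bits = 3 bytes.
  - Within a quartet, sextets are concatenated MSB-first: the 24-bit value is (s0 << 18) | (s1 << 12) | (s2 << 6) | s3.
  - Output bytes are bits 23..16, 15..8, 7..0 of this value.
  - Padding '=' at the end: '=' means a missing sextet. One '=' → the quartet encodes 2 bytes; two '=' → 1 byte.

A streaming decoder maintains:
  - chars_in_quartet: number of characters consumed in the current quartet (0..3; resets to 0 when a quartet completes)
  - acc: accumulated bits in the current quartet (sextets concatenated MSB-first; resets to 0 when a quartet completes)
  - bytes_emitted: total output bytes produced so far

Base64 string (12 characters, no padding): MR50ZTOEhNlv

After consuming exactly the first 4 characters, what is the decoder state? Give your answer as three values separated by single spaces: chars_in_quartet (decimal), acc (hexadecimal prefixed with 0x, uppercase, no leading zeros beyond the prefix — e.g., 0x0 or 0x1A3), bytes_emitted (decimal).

Answer: 0 0x0 3

Derivation:
After char 0 ('M'=12): chars_in_quartet=1 acc=0xC bytes_emitted=0
After char 1 ('R'=17): chars_in_quartet=2 acc=0x311 bytes_emitted=0
After char 2 ('5'=57): chars_in_quartet=3 acc=0xC479 bytes_emitted=0
After char 3 ('0'=52): chars_in_quartet=4 acc=0x311E74 -> emit 31 1E 74, reset; bytes_emitted=3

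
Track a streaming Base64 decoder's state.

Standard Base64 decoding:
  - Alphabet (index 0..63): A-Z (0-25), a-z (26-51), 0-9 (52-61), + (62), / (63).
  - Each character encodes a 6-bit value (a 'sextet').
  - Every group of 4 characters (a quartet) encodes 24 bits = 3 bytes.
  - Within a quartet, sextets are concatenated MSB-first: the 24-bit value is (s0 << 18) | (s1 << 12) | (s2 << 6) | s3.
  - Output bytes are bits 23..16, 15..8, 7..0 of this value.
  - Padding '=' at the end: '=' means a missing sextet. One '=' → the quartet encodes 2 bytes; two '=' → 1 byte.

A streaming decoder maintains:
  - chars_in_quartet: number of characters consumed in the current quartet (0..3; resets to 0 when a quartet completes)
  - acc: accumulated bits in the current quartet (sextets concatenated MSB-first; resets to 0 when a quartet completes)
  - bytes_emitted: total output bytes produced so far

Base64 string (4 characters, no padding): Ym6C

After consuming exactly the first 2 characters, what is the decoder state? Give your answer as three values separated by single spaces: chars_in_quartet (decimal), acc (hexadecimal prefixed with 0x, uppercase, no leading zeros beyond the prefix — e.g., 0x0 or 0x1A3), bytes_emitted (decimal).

After char 0 ('Y'=24): chars_in_quartet=1 acc=0x18 bytes_emitted=0
After char 1 ('m'=38): chars_in_quartet=2 acc=0x626 bytes_emitted=0

Answer: 2 0x626 0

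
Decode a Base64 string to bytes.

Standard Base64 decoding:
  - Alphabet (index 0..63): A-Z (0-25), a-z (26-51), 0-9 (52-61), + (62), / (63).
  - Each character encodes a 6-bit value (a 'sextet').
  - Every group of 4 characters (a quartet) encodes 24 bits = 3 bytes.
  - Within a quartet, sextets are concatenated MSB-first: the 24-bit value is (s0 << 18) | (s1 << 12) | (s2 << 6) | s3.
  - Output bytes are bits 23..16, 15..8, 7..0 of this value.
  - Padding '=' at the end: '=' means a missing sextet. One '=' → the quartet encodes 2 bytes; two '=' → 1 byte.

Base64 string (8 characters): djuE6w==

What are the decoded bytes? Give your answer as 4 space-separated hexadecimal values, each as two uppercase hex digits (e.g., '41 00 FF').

After char 0 ('d'=29): chars_in_quartet=1 acc=0x1D bytes_emitted=0
After char 1 ('j'=35): chars_in_quartet=2 acc=0x763 bytes_emitted=0
After char 2 ('u'=46): chars_in_quartet=3 acc=0x1D8EE bytes_emitted=0
After char 3 ('E'=4): chars_in_quartet=4 acc=0x763B84 -> emit 76 3B 84, reset; bytes_emitted=3
After char 4 ('6'=58): chars_in_quartet=1 acc=0x3A bytes_emitted=3
After char 5 ('w'=48): chars_in_quartet=2 acc=0xEB0 bytes_emitted=3
Padding '==': partial quartet acc=0xEB0 -> emit EB; bytes_emitted=4

Answer: 76 3B 84 EB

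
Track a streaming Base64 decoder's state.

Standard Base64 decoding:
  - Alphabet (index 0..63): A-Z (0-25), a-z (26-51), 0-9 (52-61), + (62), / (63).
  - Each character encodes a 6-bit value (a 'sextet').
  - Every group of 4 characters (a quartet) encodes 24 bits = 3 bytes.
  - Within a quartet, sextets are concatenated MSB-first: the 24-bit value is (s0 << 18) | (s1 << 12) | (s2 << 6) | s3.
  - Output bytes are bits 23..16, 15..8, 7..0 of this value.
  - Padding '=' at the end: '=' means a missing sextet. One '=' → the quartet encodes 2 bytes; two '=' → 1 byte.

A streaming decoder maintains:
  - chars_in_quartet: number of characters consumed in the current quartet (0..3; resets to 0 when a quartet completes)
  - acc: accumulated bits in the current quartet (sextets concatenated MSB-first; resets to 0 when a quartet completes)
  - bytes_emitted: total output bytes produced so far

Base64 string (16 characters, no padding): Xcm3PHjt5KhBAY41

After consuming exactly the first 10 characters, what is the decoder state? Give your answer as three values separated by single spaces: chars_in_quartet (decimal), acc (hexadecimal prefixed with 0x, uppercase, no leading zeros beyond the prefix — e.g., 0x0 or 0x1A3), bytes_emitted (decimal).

After char 0 ('X'=23): chars_in_quartet=1 acc=0x17 bytes_emitted=0
After char 1 ('c'=28): chars_in_quartet=2 acc=0x5DC bytes_emitted=0
After char 2 ('m'=38): chars_in_quartet=3 acc=0x17726 bytes_emitted=0
After char 3 ('3'=55): chars_in_quartet=4 acc=0x5DC9B7 -> emit 5D C9 B7, reset; bytes_emitted=3
After char 4 ('P'=15): chars_in_quartet=1 acc=0xF bytes_emitted=3
After char 5 ('H'=7): chars_in_quartet=2 acc=0x3C7 bytes_emitted=3
After char 6 ('j'=35): chars_in_quartet=3 acc=0xF1E3 bytes_emitted=3
After char 7 ('t'=45): chars_in_quartet=4 acc=0x3C78ED -> emit 3C 78 ED, reset; bytes_emitted=6
After char 8 ('5'=57): chars_in_quartet=1 acc=0x39 bytes_emitted=6
After char 9 ('K'=10): chars_in_quartet=2 acc=0xE4A bytes_emitted=6

Answer: 2 0xE4A 6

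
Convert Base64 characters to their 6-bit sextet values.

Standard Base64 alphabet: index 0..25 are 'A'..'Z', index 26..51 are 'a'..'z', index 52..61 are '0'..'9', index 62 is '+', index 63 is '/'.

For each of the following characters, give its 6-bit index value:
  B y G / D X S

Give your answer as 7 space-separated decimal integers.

Answer: 1 50 6 63 3 23 18

Derivation:
'B': A..Z range, ord('B') − ord('A') = 1
'y': a..z range, 26 + ord('y') − ord('a') = 50
'G': A..Z range, ord('G') − ord('A') = 6
'/': index 63
'D': A..Z range, ord('D') − ord('A') = 3
'X': A..Z range, ord('X') − ord('A') = 23
'S': A..Z range, ord('S') − ord('A') = 18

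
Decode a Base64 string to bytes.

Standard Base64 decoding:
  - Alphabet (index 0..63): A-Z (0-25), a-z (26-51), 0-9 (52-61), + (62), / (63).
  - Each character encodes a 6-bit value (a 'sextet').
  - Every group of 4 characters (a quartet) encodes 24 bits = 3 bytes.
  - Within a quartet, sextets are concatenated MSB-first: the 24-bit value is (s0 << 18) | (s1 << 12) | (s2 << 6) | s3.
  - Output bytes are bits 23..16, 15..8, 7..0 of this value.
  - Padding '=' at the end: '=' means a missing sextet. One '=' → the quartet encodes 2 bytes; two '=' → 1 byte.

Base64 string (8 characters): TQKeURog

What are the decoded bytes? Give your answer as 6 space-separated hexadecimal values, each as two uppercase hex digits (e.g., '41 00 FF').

Answer: 4D 02 9E 51 1A 20

Derivation:
After char 0 ('T'=19): chars_in_quartet=1 acc=0x13 bytes_emitted=0
After char 1 ('Q'=16): chars_in_quartet=2 acc=0x4D0 bytes_emitted=0
After char 2 ('K'=10): chars_in_quartet=3 acc=0x1340A bytes_emitted=0
After char 3 ('e'=30): chars_in_quartet=4 acc=0x4D029E -> emit 4D 02 9E, reset; bytes_emitted=3
After char 4 ('U'=20): chars_in_quartet=1 acc=0x14 bytes_emitted=3
After char 5 ('R'=17): chars_in_quartet=2 acc=0x511 bytes_emitted=3
After char 6 ('o'=40): chars_in_quartet=3 acc=0x14468 bytes_emitted=3
After char 7 ('g'=32): chars_in_quartet=4 acc=0x511A20 -> emit 51 1A 20, reset; bytes_emitted=6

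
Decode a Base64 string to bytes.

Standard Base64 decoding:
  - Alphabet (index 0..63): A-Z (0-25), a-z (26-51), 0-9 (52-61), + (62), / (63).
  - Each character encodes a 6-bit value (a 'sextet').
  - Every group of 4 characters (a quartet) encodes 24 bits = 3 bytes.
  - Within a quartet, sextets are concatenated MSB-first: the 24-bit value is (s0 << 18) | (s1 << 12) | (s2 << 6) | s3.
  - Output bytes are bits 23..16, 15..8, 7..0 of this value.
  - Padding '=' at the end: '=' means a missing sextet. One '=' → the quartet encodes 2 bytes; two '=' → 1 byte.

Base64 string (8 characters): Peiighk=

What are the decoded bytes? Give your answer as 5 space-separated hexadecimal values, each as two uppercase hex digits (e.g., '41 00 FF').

Answer: 3D E8 A2 82 19

Derivation:
After char 0 ('P'=15): chars_in_quartet=1 acc=0xF bytes_emitted=0
After char 1 ('e'=30): chars_in_quartet=2 acc=0x3DE bytes_emitted=0
After char 2 ('i'=34): chars_in_quartet=3 acc=0xF7A2 bytes_emitted=0
After char 3 ('i'=34): chars_in_quartet=4 acc=0x3DE8A2 -> emit 3D E8 A2, reset; bytes_emitted=3
After char 4 ('g'=32): chars_in_quartet=1 acc=0x20 bytes_emitted=3
After char 5 ('h'=33): chars_in_quartet=2 acc=0x821 bytes_emitted=3
After char 6 ('k'=36): chars_in_quartet=3 acc=0x20864 bytes_emitted=3
Padding '=': partial quartet acc=0x20864 -> emit 82 19; bytes_emitted=5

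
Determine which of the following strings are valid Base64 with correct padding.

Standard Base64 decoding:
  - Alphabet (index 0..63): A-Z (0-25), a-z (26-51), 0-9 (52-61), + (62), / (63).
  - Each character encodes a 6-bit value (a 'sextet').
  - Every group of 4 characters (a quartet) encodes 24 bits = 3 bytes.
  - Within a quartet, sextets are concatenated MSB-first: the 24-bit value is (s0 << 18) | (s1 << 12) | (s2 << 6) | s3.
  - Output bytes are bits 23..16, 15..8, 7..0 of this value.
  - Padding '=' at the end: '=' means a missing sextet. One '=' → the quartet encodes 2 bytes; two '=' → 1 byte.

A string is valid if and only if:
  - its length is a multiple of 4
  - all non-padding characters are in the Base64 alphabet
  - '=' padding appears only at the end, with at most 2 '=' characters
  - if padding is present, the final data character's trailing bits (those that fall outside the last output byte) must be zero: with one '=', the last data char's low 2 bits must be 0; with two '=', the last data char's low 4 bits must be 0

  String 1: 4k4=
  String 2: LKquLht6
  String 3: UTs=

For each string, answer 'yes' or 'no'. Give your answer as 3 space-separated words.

String 1: '4k4=' → valid
String 2: 'LKquLht6' → valid
String 3: 'UTs=' → valid

Answer: yes yes yes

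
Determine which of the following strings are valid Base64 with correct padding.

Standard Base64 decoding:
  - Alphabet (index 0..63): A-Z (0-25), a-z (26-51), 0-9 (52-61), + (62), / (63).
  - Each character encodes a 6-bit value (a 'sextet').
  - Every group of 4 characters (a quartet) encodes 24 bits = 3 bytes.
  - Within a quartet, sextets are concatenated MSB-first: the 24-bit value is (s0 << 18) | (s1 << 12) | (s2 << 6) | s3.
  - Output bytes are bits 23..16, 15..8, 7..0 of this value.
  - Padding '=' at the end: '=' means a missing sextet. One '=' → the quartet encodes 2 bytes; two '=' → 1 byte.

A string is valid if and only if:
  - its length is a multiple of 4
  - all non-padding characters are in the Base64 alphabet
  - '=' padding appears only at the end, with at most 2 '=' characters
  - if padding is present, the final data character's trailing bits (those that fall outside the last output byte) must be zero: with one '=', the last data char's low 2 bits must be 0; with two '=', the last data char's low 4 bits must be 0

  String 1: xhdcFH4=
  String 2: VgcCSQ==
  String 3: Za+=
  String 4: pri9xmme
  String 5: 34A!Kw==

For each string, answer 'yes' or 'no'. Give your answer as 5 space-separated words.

String 1: 'xhdcFH4=' → valid
String 2: 'VgcCSQ==' → valid
String 3: 'Za+=' → invalid (bad trailing bits)
String 4: 'pri9xmme' → valid
String 5: '34A!Kw==' → invalid (bad char(s): ['!'])

Answer: yes yes no yes no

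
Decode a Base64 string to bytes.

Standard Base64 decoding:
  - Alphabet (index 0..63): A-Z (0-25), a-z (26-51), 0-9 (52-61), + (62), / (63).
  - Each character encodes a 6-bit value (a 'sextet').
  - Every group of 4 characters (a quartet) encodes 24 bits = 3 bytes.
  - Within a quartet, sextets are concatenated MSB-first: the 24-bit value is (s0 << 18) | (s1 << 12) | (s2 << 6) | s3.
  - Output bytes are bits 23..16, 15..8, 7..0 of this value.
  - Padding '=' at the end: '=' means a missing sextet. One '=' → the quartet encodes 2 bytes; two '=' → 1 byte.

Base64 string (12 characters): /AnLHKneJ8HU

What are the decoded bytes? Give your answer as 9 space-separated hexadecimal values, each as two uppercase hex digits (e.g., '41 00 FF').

After char 0 ('/'=63): chars_in_quartet=1 acc=0x3F bytes_emitted=0
After char 1 ('A'=0): chars_in_quartet=2 acc=0xFC0 bytes_emitted=0
After char 2 ('n'=39): chars_in_quartet=3 acc=0x3F027 bytes_emitted=0
After char 3 ('L'=11): chars_in_quartet=4 acc=0xFC09CB -> emit FC 09 CB, reset; bytes_emitted=3
After char 4 ('H'=7): chars_in_quartet=1 acc=0x7 bytes_emitted=3
After char 5 ('K'=10): chars_in_quartet=2 acc=0x1CA bytes_emitted=3
After char 6 ('n'=39): chars_in_quartet=3 acc=0x72A7 bytes_emitted=3
After char 7 ('e'=30): chars_in_quartet=4 acc=0x1CA9DE -> emit 1C A9 DE, reset; bytes_emitted=6
After char 8 ('J'=9): chars_in_quartet=1 acc=0x9 bytes_emitted=6
After char 9 ('8'=60): chars_in_quartet=2 acc=0x27C bytes_emitted=6
After char 10 ('H'=7): chars_in_quartet=3 acc=0x9F07 bytes_emitted=6
After char 11 ('U'=20): chars_in_quartet=4 acc=0x27C1D4 -> emit 27 C1 D4, reset; bytes_emitted=9

Answer: FC 09 CB 1C A9 DE 27 C1 D4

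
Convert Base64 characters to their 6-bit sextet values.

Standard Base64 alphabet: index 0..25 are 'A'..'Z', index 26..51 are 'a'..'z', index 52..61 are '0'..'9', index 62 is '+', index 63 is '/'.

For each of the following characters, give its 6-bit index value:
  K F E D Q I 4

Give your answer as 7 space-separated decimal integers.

'K': A..Z range, ord('K') − ord('A') = 10
'F': A..Z range, ord('F') − ord('A') = 5
'E': A..Z range, ord('E') − ord('A') = 4
'D': A..Z range, ord('D') − ord('A') = 3
'Q': A..Z range, ord('Q') − ord('A') = 16
'I': A..Z range, ord('I') − ord('A') = 8
'4': 0..9 range, 52 + ord('4') − ord('0') = 56

Answer: 10 5 4 3 16 8 56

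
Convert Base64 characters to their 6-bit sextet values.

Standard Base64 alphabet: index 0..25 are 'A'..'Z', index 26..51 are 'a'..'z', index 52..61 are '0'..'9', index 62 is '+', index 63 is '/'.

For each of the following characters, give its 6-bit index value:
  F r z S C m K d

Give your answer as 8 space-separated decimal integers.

Answer: 5 43 51 18 2 38 10 29

Derivation:
'F': A..Z range, ord('F') − ord('A') = 5
'r': a..z range, 26 + ord('r') − ord('a') = 43
'z': a..z range, 26 + ord('z') − ord('a') = 51
'S': A..Z range, ord('S') − ord('A') = 18
'C': A..Z range, ord('C') − ord('A') = 2
'm': a..z range, 26 + ord('m') − ord('a') = 38
'K': A..Z range, ord('K') − ord('A') = 10
'd': a..z range, 26 + ord('d') − ord('a') = 29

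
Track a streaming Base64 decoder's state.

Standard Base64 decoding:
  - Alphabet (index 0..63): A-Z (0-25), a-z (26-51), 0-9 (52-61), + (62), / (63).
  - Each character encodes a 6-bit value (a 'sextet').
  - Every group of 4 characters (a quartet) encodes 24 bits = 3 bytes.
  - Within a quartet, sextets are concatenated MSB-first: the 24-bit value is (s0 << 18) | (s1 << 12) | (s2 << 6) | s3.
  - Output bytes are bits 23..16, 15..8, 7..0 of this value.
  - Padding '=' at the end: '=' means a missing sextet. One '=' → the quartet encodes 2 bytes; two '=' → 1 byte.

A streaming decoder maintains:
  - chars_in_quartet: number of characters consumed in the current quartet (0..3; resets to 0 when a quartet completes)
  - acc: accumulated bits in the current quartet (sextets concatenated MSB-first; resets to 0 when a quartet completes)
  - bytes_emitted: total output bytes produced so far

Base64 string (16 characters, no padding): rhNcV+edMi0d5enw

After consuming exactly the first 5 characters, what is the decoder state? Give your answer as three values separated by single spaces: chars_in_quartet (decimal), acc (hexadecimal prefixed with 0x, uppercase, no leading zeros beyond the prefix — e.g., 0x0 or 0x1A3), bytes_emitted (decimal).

Answer: 1 0x15 3

Derivation:
After char 0 ('r'=43): chars_in_quartet=1 acc=0x2B bytes_emitted=0
After char 1 ('h'=33): chars_in_quartet=2 acc=0xAE1 bytes_emitted=0
After char 2 ('N'=13): chars_in_quartet=3 acc=0x2B84D bytes_emitted=0
After char 3 ('c'=28): chars_in_quartet=4 acc=0xAE135C -> emit AE 13 5C, reset; bytes_emitted=3
After char 4 ('V'=21): chars_in_quartet=1 acc=0x15 bytes_emitted=3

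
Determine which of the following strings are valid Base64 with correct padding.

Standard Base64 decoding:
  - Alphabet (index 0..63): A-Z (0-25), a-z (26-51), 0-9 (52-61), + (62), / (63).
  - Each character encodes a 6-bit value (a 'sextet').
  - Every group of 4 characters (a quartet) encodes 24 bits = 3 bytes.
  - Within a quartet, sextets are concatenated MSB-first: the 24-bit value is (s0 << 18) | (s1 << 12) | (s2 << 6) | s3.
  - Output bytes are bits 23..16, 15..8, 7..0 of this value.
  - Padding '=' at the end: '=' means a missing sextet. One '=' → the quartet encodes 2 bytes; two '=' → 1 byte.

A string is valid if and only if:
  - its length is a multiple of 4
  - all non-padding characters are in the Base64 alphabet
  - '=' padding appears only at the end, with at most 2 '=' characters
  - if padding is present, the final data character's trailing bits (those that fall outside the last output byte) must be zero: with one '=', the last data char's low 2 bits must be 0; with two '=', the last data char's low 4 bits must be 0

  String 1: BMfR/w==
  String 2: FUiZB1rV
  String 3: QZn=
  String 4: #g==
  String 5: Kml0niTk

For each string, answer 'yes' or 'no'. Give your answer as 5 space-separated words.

String 1: 'BMfR/w==' → valid
String 2: 'FUiZB1rV' → valid
String 3: 'QZn=' → invalid (bad trailing bits)
String 4: '#g==' → invalid (bad char(s): ['#'])
String 5: 'Kml0niTk' → valid

Answer: yes yes no no yes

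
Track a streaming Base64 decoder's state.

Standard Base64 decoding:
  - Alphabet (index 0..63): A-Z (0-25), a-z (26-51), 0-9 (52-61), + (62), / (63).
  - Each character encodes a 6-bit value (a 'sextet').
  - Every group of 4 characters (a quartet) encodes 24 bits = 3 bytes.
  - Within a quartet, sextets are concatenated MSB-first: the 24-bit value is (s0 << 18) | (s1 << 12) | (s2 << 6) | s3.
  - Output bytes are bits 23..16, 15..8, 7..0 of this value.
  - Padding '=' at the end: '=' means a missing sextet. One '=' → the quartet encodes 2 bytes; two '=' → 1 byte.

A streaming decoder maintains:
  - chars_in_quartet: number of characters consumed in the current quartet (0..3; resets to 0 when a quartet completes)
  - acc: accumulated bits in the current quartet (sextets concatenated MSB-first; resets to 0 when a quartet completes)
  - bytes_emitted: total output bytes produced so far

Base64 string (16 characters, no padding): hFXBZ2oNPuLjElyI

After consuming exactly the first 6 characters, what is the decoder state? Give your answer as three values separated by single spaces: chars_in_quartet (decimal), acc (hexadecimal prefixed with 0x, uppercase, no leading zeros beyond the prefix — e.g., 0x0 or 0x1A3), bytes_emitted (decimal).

After char 0 ('h'=33): chars_in_quartet=1 acc=0x21 bytes_emitted=0
After char 1 ('F'=5): chars_in_quartet=2 acc=0x845 bytes_emitted=0
After char 2 ('X'=23): chars_in_quartet=3 acc=0x21157 bytes_emitted=0
After char 3 ('B'=1): chars_in_quartet=4 acc=0x8455C1 -> emit 84 55 C1, reset; bytes_emitted=3
After char 4 ('Z'=25): chars_in_quartet=1 acc=0x19 bytes_emitted=3
After char 5 ('2'=54): chars_in_quartet=2 acc=0x676 bytes_emitted=3

Answer: 2 0x676 3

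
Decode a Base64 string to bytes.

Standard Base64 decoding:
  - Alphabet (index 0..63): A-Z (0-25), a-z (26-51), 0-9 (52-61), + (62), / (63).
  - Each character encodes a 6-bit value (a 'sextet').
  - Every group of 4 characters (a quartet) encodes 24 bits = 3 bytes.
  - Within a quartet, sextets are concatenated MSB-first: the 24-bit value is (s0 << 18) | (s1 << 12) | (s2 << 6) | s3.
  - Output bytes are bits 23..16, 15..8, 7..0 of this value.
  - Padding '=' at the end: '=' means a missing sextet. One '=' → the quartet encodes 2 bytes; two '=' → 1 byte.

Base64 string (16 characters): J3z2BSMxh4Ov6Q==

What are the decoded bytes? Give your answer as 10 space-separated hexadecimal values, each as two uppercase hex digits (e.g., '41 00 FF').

Answer: 27 7C F6 05 23 31 87 83 AF E9

Derivation:
After char 0 ('J'=9): chars_in_quartet=1 acc=0x9 bytes_emitted=0
After char 1 ('3'=55): chars_in_quartet=2 acc=0x277 bytes_emitted=0
After char 2 ('z'=51): chars_in_quartet=3 acc=0x9DF3 bytes_emitted=0
After char 3 ('2'=54): chars_in_quartet=4 acc=0x277CF6 -> emit 27 7C F6, reset; bytes_emitted=3
After char 4 ('B'=1): chars_in_quartet=1 acc=0x1 bytes_emitted=3
After char 5 ('S'=18): chars_in_quartet=2 acc=0x52 bytes_emitted=3
After char 6 ('M'=12): chars_in_quartet=3 acc=0x148C bytes_emitted=3
After char 7 ('x'=49): chars_in_quartet=4 acc=0x52331 -> emit 05 23 31, reset; bytes_emitted=6
After char 8 ('h'=33): chars_in_quartet=1 acc=0x21 bytes_emitted=6
After char 9 ('4'=56): chars_in_quartet=2 acc=0x878 bytes_emitted=6
After char 10 ('O'=14): chars_in_quartet=3 acc=0x21E0E bytes_emitted=6
After char 11 ('v'=47): chars_in_quartet=4 acc=0x8783AF -> emit 87 83 AF, reset; bytes_emitted=9
After char 12 ('6'=58): chars_in_quartet=1 acc=0x3A bytes_emitted=9
After char 13 ('Q'=16): chars_in_quartet=2 acc=0xE90 bytes_emitted=9
Padding '==': partial quartet acc=0xE90 -> emit E9; bytes_emitted=10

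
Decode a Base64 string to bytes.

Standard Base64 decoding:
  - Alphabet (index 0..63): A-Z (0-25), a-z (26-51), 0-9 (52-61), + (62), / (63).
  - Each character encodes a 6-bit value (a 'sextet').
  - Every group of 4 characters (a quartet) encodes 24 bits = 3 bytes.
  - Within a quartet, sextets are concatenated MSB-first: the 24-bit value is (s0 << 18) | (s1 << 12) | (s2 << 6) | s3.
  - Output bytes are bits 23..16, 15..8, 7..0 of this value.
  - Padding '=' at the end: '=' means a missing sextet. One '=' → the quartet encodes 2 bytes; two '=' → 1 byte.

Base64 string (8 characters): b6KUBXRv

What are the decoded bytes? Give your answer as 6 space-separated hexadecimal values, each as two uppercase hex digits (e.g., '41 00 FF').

Answer: 6F A2 94 05 74 6F

Derivation:
After char 0 ('b'=27): chars_in_quartet=1 acc=0x1B bytes_emitted=0
After char 1 ('6'=58): chars_in_quartet=2 acc=0x6FA bytes_emitted=0
After char 2 ('K'=10): chars_in_quartet=3 acc=0x1BE8A bytes_emitted=0
After char 3 ('U'=20): chars_in_quartet=4 acc=0x6FA294 -> emit 6F A2 94, reset; bytes_emitted=3
After char 4 ('B'=1): chars_in_quartet=1 acc=0x1 bytes_emitted=3
After char 5 ('X'=23): chars_in_quartet=2 acc=0x57 bytes_emitted=3
After char 6 ('R'=17): chars_in_quartet=3 acc=0x15D1 bytes_emitted=3
After char 7 ('v'=47): chars_in_quartet=4 acc=0x5746F -> emit 05 74 6F, reset; bytes_emitted=6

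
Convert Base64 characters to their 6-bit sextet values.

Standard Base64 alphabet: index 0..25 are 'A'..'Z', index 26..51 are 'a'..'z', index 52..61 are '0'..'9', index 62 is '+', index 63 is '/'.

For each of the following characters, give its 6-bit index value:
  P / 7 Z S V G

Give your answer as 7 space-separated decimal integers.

'P': A..Z range, ord('P') − ord('A') = 15
'/': index 63
'7': 0..9 range, 52 + ord('7') − ord('0') = 59
'Z': A..Z range, ord('Z') − ord('A') = 25
'S': A..Z range, ord('S') − ord('A') = 18
'V': A..Z range, ord('V') − ord('A') = 21
'G': A..Z range, ord('G') − ord('A') = 6

Answer: 15 63 59 25 18 21 6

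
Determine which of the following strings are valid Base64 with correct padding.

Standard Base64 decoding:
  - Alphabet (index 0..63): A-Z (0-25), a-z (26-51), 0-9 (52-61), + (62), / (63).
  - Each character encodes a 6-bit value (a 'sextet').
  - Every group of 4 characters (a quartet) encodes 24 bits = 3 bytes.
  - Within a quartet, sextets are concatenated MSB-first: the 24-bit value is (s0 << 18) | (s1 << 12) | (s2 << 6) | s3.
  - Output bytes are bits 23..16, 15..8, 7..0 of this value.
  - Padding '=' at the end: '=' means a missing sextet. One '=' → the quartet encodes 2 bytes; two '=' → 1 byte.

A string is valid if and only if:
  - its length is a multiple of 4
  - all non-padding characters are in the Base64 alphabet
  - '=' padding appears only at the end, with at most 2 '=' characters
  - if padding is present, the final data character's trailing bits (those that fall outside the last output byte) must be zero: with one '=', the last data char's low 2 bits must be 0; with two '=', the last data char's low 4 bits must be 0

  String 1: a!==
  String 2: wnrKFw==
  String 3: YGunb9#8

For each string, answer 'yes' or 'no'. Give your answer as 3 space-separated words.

String 1: 'a!==' → invalid (bad char(s): ['!'])
String 2: 'wnrKFw==' → valid
String 3: 'YGunb9#8' → invalid (bad char(s): ['#'])

Answer: no yes no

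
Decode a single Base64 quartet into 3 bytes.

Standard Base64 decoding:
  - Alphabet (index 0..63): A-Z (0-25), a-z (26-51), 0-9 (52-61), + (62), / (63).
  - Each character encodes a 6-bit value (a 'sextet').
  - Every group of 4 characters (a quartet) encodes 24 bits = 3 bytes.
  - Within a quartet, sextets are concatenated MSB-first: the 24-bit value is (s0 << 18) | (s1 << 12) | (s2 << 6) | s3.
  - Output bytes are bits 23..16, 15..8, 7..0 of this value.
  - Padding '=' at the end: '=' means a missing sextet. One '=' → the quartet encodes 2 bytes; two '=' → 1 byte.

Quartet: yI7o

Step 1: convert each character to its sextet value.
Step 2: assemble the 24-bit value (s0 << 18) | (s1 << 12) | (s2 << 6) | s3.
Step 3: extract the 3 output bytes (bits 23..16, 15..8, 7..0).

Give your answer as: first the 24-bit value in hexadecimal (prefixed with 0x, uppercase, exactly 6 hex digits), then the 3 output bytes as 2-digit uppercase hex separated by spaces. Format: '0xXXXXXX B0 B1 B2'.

Answer: 0xC88EE8 C8 8E E8

Derivation:
Sextets: y=50, I=8, 7=59, o=40
24-bit: (50<<18) | (8<<12) | (59<<6) | 40
      = 0xC80000 | 0x008000 | 0x000EC0 | 0x000028
      = 0xC88EE8
Bytes: (v>>16)&0xFF=C8, (v>>8)&0xFF=8E, v&0xFF=E8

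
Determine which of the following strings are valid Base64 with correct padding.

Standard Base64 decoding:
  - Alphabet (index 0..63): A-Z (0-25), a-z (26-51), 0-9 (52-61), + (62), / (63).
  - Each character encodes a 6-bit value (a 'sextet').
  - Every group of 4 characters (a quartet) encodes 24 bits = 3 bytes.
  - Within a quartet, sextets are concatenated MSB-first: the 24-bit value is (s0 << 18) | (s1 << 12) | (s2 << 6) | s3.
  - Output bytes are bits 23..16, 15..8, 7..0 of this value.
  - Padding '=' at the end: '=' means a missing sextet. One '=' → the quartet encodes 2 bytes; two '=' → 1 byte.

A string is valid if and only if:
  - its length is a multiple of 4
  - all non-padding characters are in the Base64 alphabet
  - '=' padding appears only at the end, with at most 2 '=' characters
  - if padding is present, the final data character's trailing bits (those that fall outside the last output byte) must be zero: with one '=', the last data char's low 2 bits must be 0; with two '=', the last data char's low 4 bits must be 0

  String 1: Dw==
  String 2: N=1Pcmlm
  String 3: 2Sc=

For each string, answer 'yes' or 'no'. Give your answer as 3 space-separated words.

Answer: yes no yes

Derivation:
String 1: 'Dw==' → valid
String 2: 'N=1Pcmlm' → invalid (bad char(s): ['=']; '=' in middle)
String 3: '2Sc=' → valid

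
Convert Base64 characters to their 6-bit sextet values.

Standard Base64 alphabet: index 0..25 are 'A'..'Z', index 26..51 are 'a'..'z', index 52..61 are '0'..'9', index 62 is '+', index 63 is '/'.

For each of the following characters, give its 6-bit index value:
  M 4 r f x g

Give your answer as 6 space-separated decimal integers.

Answer: 12 56 43 31 49 32

Derivation:
'M': A..Z range, ord('M') − ord('A') = 12
'4': 0..9 range, 52 + ord('4') − ord('0') = 56
'r': a..z range, 26 + ord('r') − ord('a') = 43
'f': a..z range, 26 + ord('f') − ord('a') = 31
'x': a..z range, 26 + ord('x') − ord('a') = 49
'g': a..z range, 26 + ord('g') − ord('a') = 32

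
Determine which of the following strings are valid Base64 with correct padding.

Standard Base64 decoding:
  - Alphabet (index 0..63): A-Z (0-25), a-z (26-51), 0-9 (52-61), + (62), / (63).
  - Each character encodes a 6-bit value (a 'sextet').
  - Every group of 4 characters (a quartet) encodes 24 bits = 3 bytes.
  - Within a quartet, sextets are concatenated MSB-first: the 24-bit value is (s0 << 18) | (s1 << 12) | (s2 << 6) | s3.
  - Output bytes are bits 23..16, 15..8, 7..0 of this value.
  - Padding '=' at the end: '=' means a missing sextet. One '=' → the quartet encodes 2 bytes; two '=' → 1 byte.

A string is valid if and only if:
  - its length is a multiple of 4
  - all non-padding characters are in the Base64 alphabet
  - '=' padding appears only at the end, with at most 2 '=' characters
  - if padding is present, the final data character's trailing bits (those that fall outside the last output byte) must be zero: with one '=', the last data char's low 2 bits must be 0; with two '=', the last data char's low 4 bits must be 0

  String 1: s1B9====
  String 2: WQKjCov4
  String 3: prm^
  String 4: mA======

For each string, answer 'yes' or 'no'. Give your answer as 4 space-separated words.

Answer: no yes no no

Derivation:
String 1: 's1B9====' → invalid (4 pad chars (max 2))
String 2: 'WQKjCov4' → valid
String 3: 'prm^' → invalid (bad char(s): ['^'])
String 4: 'mA======' → invalid (6 pad chars (max 2))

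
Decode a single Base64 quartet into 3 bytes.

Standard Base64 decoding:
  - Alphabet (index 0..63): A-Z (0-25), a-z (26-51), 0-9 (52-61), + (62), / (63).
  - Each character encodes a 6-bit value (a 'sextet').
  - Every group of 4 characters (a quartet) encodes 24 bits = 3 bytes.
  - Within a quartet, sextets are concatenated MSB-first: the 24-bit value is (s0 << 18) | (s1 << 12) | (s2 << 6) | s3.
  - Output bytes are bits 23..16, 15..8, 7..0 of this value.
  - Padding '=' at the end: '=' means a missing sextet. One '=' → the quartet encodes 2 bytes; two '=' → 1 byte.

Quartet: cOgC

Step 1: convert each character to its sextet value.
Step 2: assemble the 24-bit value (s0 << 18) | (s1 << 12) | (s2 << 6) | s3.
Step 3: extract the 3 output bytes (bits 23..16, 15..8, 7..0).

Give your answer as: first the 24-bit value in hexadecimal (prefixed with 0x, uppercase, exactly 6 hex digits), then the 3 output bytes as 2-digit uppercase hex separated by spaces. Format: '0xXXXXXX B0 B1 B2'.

Answer: 0x70E802 70 E8 02

Derivation:
Sextets: c=28, O=14, g=32, C=2
24-bit: (28<<18) | (14<<12) | (32<<6) | 2
      = 0x700000 | 0x00E000 | 0x000800 | 0x000002
      = 0x70E802
Bytes: (v>>16)&0xFF=70, (v>>8)&0xFF=E8, v&0xFF=02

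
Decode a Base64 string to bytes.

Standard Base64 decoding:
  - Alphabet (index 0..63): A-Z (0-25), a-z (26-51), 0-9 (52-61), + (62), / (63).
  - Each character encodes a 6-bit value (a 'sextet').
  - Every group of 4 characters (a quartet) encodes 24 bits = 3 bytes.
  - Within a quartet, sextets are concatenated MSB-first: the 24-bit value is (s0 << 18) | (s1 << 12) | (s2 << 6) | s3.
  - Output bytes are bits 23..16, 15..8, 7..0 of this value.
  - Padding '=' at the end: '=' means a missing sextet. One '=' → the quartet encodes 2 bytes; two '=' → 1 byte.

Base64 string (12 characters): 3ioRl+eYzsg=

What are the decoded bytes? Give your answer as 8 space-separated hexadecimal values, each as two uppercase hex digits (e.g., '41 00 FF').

Answer: DE 2A 11 97 E7 98 CE C8

Derivation:
After char 0 ('3'=55): chars_in_quartet=1 acc=0x37 bytes_emitted=0
After char 1 ('i'=34): chars_in_quartet=2 acc=0xDE2 bytes_emitted=0
After char 2 ('o'=40): chars_in_quartet=3 acc=0x378A8 bytes_emitted=0
After char 3 ('R'=17): chars_in_quartet=4 acc=0xDE2A11 -> emit DE 2A 11, reset; bytes_emitted=3
After char 4 ('l'=37): chars_in_quartet=1 acc=0x25 bytes_emitted=3
After char 5 ('+'=62): chars_in_quartet=2 acc=0x97E bytes_emitted=3
After char 6 ('e'=30): chars_in_quartet=3 acc=0x25F9E bytes_emitted=3
After char 7 ('Y'=24): chars_in_quartet=4 acc=0x97E798 -> emit 97 E7 98, reset; bytes_emitted=6
After char 8 ('z'=51): chars_in_quartet=1 acc=0x33 bytes_emitted=6
After char 9 ('s'=44): chars_in_quartet=2 acc=0xCEC bytes_emitted=6
After char 10 ('g'=32): chars_in_quartet=3 acc=0x33B20 bytes_emitted=6
Padding '=': partial quartet acc=0x33B20 -> emit CE C8; bytes_emitted=8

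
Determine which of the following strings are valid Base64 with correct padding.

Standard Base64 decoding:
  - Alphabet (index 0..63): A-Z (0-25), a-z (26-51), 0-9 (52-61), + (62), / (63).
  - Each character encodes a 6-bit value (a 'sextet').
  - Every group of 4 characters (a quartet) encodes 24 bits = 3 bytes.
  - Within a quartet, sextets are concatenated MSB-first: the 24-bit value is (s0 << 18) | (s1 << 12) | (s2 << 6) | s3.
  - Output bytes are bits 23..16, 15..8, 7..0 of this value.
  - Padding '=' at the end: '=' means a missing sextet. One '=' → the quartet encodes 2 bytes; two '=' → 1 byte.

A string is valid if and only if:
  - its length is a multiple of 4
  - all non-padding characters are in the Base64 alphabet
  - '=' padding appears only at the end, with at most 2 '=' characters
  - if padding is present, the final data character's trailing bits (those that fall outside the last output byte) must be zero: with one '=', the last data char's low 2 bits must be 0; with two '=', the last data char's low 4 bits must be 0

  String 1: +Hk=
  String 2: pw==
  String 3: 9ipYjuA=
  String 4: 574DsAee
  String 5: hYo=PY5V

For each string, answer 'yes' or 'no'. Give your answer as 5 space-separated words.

String 1: '+Hk=' → valid
String 2: 'pw==' → valid
String 3: '9ipYjuA=' → valid
String 4: '574DsAee' → valid
String 5: 'hYo=PY5V' → invalid (bad char(s): ['=']; '=' in middle)

Answer: yes yes yes yes no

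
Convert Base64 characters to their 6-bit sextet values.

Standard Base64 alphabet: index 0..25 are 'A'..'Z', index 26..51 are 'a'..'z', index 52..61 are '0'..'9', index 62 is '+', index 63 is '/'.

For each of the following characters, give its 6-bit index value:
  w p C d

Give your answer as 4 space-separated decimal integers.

Answer: 48 41 2 29

Derivation:
'w': a..z range, 26 + ord('w') − ord('a') = 48
'p': a..z range, 26 + ord('p') − ord('a') = 41
'C': A..Z range, ord('C') − ord('A') = 2
'd': a..z range, 26 + ord('d') − ord('a') = 29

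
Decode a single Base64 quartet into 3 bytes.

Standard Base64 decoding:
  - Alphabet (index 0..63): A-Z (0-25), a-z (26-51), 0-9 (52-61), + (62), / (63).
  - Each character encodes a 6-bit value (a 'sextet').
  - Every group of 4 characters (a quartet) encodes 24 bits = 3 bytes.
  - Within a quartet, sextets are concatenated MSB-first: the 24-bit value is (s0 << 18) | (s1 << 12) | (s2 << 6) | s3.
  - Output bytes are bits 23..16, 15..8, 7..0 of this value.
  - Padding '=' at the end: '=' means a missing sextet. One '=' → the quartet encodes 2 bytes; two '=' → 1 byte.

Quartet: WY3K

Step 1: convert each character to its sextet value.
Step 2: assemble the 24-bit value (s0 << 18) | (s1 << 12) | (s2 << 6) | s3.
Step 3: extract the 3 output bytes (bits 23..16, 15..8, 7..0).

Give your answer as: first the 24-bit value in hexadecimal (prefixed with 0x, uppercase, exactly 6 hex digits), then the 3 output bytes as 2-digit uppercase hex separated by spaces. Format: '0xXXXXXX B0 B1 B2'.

Answer: 0x598DCA 59 8D CA

Derivation:
Sextets: W=22, Y=24, 3=55, K=10
24-bit: (22<<18) | (24<<12) | (55<<6) | 10
      = 0x580000 | 0x018000 | 0x000DC0 | 0x00000A
      = 0x598DCA
Bytes: (v>>16)&0xFF=59, (v>>8)&0xFF=8D, v&0xFF=CA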